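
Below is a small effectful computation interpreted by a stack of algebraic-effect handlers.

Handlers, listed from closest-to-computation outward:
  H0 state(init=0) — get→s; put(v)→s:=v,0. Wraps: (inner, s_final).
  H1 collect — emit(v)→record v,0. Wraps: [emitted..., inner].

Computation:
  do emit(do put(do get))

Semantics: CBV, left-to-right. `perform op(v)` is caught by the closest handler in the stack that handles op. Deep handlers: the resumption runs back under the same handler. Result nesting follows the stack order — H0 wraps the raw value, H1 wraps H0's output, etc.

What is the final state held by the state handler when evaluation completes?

Evaluation trace:
get @ H0 ⇒ 0
put(0) @ H0 ⇒ s:=0
emit(0) @ H1 ⇒ out+=0
H0 returns (0, 0)
H1 returns [0, (0, 0)]
= [0, (0, 0)]

Answer: 0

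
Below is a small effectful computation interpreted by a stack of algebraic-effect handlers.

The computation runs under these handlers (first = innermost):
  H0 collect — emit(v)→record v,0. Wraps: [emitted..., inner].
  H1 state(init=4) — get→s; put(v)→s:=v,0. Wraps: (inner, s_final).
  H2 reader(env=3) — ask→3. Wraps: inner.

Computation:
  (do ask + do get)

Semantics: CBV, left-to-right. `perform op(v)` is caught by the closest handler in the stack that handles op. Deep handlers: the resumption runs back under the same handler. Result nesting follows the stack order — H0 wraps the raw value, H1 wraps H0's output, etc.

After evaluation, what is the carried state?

Step-by-step:
ask @ H2 ⇒ 3
get @ H1 ⇒ 4
H0 returns [7]
H1 returns ([7], 4)
H2 returns ([7], 4)
= ([7], 4)

Answer: 4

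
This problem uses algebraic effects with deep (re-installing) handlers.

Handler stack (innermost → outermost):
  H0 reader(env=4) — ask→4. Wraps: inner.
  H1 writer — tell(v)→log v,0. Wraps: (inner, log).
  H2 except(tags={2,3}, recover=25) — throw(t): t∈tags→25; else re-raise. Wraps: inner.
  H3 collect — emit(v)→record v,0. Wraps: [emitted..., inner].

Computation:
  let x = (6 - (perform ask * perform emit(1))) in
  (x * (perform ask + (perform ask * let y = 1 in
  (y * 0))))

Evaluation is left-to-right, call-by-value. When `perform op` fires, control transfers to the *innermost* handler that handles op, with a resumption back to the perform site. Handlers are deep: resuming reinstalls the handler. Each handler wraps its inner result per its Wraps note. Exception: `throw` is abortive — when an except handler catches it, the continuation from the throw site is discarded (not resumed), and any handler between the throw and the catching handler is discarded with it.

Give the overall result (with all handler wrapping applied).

Answer: [1, (24, ())]

Evaluation trace:
ask @ H0 ⇒ 4
emit(1) @ H3 ⇒ out+=1
ask @ H0 ⇒ 4
ask @ H0 ⇒ 4
H0 returns 24
H1 returns (24, ())
H2 returns (24, ())
H3 returns [1, (24, ())]
= [1, (24, ())]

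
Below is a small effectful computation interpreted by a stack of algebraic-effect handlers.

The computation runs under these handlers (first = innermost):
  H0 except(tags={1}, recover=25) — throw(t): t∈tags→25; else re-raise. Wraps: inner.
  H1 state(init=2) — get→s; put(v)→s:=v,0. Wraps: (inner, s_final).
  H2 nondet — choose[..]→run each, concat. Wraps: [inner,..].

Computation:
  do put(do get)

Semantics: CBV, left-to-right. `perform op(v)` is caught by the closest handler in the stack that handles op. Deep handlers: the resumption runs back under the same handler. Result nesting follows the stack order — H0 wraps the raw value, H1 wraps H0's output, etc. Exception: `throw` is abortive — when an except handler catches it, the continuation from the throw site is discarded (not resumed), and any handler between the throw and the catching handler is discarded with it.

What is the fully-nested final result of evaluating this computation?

Answer: [(0, 2)]

Step-by-step:
get @ H1 ⇒ 2
put(2) @ H1 ⇒ s:=2
H0 returns 0
H1 returns (0, 2)
H2 returns [(0, 2)]
= [(0, 2)]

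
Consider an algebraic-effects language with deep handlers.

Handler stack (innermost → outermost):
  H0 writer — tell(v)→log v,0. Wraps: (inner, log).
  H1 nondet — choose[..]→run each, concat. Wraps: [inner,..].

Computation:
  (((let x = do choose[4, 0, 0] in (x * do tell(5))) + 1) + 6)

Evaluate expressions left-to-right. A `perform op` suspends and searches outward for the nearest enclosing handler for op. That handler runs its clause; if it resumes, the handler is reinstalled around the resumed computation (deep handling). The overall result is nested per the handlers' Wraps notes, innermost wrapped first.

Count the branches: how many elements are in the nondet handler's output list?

Evaluation trace:
choose[4, 0, 0] @ H1
  branch[0] choose=4:
    tell(5) @ H0 ⇒ log+=5
    H0 returns (7, (5))
    H1 returns [(7, (5))]
  branch[1] choose=0:
    tell(5) @ H0 ⇒ log+=5
    H0 returns (7, (5))
    H1 returns [(7, (5))]
  branch[2] choose=0:
    tell(5) @ H0 ⇒ log+=5
    H0 returns (7, (5))
    H1 returns [(7, (5))]
= [(7, (5)), (7, (5)), (7, (5))]

Answer: 3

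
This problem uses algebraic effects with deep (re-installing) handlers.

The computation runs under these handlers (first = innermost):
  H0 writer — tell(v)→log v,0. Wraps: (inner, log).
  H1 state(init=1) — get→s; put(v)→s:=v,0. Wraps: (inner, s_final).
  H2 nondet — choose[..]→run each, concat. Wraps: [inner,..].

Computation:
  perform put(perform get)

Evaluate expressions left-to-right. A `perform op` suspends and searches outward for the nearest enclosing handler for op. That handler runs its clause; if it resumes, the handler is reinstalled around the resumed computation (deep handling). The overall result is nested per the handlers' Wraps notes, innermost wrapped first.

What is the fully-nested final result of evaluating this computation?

Working:
get @ H1 ⇒ 1
put(1) @ H1 ⇒ s:=1
H0 returns (0, ())
H1 returns ((0, ()), 1)
H2 returns [((0, ()), 1)]
= [((0, ()), 1)]

Answer: [((0, ()), 1)]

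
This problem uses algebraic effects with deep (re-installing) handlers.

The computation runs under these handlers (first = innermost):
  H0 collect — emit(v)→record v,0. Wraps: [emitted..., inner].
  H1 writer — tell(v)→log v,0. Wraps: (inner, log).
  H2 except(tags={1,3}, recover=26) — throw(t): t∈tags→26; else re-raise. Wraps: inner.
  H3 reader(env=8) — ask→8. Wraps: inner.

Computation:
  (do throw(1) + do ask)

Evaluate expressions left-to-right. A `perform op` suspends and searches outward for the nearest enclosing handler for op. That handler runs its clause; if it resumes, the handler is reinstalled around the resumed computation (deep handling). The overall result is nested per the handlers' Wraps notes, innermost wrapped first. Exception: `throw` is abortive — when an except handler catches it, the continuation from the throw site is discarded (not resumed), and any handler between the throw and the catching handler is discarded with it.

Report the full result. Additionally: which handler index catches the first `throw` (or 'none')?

Answer: 26 ; first throw caught by: H2

Evaluation trace:
throw(1) @ H2 caught ⇒ 26
H3 returns 26
= 26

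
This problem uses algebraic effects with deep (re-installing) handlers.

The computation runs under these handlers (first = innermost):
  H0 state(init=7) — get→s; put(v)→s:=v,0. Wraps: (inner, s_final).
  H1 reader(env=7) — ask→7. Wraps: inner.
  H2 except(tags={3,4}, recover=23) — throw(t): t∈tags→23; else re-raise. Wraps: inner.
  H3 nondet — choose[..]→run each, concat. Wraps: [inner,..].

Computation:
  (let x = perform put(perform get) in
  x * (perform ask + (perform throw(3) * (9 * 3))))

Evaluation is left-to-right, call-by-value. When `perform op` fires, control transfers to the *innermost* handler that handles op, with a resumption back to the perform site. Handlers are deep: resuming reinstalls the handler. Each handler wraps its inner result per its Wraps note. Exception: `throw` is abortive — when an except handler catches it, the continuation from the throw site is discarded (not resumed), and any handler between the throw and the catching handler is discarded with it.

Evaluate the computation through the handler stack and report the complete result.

Answer: [23]

Step-by-step:
get @ H0 ⇒ 7
put(7) @ H0 ⇒ s:=7
ask @ H1 ⇒ 7
throw(3) @ H2 caught ⇒ 23
H3 returns [23]
= [23]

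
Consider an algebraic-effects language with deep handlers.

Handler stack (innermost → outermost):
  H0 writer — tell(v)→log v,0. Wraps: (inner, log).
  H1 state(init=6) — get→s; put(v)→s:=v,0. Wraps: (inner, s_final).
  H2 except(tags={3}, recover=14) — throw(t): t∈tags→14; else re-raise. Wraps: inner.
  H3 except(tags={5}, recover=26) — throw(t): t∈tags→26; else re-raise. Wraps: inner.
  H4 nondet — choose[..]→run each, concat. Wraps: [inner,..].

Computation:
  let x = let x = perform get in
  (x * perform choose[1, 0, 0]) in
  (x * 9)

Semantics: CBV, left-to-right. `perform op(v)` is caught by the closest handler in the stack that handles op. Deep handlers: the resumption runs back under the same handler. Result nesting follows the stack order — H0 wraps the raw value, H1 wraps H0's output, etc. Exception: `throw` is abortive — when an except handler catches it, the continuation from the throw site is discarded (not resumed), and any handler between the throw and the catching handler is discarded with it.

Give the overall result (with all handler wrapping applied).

Evaluation trace:
get @ H1 ⇒ 6
choose[1, 0, 0] @ H4
  branch[0] choose=1:
    H0 returns (54, ())
    H1 returns ((54, ()), 6)
    H2 returns ((54, ()), 6)
    H3 returns ((54, ()), 6)
    H4 returns [((54, ()), 6)]
  branch[1] choose=0:
    H0 returns (0, ())
    H1 returns ((0, ()), 6)
    H2 returns ((0, ()), 6)
    H3 returns ((0, ()), 6)
    H4 returns [((0, ()), 6)]
  branch[2] choose=0:
    H0 returns (0, ())
    H1 returns ((0, ()), 6)
    H2 returns ((0, ()), 6)
    H3 returns ((0, ()), 6)
    H4 returns [((0, ()), 6)]
= [((54, ()), 6), ((0, ()), 6), ((0, ()), 6)]

Answer: [((54, ()), 6), ((0, ()), 6), ((0, ()), 6)]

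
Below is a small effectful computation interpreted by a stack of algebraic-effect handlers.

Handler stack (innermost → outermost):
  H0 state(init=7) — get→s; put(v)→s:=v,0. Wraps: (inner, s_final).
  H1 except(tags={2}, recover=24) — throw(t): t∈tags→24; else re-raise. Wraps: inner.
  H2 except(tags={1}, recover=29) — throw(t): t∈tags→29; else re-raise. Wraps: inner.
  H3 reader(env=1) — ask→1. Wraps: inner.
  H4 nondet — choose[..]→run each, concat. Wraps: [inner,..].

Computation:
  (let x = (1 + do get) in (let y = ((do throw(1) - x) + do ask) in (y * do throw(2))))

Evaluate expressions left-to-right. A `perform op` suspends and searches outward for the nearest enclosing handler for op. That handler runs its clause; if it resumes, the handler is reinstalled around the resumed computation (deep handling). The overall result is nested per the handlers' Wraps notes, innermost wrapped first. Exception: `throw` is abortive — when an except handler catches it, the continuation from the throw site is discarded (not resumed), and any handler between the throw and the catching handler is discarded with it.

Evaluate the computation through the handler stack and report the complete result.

Answer: [29]

Step-by-step:
get @ H0 ⇒ 7
throw(1) @ H1 re-raised
throw(1) @ H2 caught ⇒ 29
H3 returns 29
H4 returns [29]
= [29]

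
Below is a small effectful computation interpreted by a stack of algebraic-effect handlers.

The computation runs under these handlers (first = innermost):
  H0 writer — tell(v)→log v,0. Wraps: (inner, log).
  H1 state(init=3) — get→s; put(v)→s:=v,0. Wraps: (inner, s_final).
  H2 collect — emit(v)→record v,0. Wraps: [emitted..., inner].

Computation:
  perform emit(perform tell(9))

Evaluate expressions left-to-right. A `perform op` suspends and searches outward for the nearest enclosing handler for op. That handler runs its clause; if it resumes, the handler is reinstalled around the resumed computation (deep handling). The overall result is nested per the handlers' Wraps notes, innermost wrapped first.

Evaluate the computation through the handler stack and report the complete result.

Answer: [0, ((0, (9)), 3)]

Working:
tell(9) @ H0 ⇒ log+=9
emit(0) @ H2 ⇒ out+=0
H0 returns (0, (9))
H1 returns ((0, (9)), 3)
H2 returns [0, ((0, (9)), 3)]
= [0, ((0, (9)), 3)]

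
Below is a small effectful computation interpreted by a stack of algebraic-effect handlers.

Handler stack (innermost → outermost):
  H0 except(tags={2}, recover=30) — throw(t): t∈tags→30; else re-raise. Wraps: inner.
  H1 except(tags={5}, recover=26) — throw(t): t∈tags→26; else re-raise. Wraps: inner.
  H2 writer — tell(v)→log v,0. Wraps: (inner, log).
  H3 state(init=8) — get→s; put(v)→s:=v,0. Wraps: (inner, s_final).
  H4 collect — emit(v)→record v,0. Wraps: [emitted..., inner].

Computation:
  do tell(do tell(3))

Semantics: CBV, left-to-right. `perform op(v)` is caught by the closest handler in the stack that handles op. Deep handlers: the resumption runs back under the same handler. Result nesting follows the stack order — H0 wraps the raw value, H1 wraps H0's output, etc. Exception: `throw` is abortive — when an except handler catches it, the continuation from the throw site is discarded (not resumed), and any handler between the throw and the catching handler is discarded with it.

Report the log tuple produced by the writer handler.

Step-by-step:
tell(3) @ H2 ⇒ log+=3
tell(0) @ H2 ⇒ log+=0
H0 returns 0
H1 returns 0
H2 returns (0, (3, 0))
H3 returns ((0, (3, 0)), 8)
H4 returns [((0, (3, 0)), 8)]
= [((0, (3, 0)), 8)]

Answer: (3, 0)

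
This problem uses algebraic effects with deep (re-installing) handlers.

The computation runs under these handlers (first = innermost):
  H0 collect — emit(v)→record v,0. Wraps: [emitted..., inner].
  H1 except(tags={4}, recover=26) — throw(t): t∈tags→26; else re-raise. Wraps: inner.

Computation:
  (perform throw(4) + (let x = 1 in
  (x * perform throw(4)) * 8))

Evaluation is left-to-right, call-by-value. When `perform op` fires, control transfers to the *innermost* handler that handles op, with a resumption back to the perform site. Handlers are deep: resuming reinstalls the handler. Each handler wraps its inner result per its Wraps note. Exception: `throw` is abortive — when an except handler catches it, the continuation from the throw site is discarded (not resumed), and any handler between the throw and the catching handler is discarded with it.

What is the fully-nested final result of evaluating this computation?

Answer: 26

Evaluation trace:
throw(4) @ H1 caught ⇒ 26
= 26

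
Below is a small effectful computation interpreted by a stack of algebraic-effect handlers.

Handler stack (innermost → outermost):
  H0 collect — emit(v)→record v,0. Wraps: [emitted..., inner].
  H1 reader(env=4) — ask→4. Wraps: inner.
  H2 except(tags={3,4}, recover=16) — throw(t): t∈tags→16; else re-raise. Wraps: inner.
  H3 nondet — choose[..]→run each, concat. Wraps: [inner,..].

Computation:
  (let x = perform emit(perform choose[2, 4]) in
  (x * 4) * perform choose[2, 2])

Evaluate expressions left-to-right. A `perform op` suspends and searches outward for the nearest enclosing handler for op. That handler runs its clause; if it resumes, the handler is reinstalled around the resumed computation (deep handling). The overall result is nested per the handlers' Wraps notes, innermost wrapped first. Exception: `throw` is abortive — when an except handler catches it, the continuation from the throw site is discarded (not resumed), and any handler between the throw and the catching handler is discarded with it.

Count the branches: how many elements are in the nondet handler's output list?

Answer: 4

Working:
choose[2, 4] @ H3
  branch[0] choose=2:
    emit(2) @ H0 ⇒ out+=2
    choose[2, 2] @ H3
      branch[0] choose=2:
        H0 returns [2, 0]
        H1 returns [2, 0]
        H2 returns [2, 0]
        H3 returns [[2, 0]]
      branch[1] choose=2:
        H0 returns [2, 0]
        H1 returns [2, 0]
        H2 returns [2, 0]
        H3 returns [[2, 0]]
  branch[1] choose=4:
    emit(4) @ H0 ⇒ out+=4
    choose[2, 2] @ H3
      branch[0] choose=2:
        H0 returns [4, 0]
        H1 returns [4, 0]
        H2 returns [4, 0]
        H3 returns [[4, 0]]
      branch[1] choose=2:
        H0 returns [4, 0]
        H1 returns [4, 0]
        H2 returns [4, 0]
        H3 returns [[4, 0]]
= [[2, 0], [2, 0], [4, 0], [4, 0]]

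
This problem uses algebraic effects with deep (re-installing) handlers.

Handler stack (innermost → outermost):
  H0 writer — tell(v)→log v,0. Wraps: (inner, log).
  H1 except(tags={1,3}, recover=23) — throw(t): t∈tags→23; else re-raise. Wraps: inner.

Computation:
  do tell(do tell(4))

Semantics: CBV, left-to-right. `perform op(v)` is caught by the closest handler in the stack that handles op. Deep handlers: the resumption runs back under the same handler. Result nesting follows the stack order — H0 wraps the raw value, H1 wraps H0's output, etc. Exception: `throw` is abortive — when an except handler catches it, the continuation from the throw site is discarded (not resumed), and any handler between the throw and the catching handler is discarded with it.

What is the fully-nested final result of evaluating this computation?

Answer: (0, (4, 0))

Working:
tell(4) @ H0 ⇒ log+=4
tell(0) @ H0 ⇒ log+=0
H0 returns (0, (4, 0))
H1 returns (0, (4, 0))
= (0, (4, 0))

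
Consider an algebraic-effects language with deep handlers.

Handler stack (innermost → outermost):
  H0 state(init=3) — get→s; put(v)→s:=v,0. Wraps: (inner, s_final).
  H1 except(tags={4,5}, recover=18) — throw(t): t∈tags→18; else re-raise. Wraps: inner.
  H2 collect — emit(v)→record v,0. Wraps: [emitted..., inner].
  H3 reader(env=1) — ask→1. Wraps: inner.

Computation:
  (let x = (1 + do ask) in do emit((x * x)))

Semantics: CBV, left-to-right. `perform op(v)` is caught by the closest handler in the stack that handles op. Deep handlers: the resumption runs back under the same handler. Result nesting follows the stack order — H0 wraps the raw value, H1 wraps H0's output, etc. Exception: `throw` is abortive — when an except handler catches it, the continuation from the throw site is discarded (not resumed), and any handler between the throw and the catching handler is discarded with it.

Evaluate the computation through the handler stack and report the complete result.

Step-by-step:
ask @ H3 ⇒ 1
emit(4) @ H2 ⇒ out+=4
H0 returns (0, 3)
H1 returns (0, 3)
H2 returns [4, (0, 3)]
H3 returns [4, (0, 3)]
= [4, (0, 3)]

Answer: [4, (0, 3)]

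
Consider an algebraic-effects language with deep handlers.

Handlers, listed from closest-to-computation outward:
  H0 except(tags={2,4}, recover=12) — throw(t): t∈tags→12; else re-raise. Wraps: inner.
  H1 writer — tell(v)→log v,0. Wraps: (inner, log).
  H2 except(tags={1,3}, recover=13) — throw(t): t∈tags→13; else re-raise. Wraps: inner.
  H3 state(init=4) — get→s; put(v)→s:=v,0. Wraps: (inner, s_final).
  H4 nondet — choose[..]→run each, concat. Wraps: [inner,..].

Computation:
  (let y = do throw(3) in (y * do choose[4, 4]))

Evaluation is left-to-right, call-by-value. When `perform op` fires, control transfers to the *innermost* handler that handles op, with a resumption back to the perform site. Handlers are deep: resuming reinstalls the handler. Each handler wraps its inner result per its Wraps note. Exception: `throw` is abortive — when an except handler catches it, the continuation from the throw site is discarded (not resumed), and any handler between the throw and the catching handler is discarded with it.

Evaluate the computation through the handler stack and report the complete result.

Step-by-step:
throw(3) @ H0 re-raised
throw(3) @ H2 caught ⇒ 13
H3 returns (13, 4)
H4 returns [(13, 4)]
= [(13, 4)]

Answer: [(13, 4)]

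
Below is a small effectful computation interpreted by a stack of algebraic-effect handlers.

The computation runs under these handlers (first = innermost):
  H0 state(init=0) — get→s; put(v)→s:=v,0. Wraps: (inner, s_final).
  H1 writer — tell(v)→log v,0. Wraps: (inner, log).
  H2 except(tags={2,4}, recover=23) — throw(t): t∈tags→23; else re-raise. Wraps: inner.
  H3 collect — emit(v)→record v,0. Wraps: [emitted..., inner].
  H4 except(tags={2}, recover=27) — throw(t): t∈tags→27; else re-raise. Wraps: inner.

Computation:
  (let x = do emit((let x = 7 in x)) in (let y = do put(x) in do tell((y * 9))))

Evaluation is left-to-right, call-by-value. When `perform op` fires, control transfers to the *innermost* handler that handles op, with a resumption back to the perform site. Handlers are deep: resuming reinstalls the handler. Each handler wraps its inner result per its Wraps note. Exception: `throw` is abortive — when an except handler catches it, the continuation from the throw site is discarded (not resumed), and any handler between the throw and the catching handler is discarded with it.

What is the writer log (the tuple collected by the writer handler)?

Step-by-step:
emit(7) @ H3 ⇒ out+=7
put(0) @ H0 ⇒ s:=0
tell(0) @ H1 ⇒ log+=0
H0 returns (0, 0)
H1 returns ((0, 0), (0))
H2 returns ((0, 0), (0))
H3 returns [7, ((0, 0), (0))]
H4 returns [7, ((0, 0), (0))]
= [7, ((0, 0), (0))]

Answer: (0)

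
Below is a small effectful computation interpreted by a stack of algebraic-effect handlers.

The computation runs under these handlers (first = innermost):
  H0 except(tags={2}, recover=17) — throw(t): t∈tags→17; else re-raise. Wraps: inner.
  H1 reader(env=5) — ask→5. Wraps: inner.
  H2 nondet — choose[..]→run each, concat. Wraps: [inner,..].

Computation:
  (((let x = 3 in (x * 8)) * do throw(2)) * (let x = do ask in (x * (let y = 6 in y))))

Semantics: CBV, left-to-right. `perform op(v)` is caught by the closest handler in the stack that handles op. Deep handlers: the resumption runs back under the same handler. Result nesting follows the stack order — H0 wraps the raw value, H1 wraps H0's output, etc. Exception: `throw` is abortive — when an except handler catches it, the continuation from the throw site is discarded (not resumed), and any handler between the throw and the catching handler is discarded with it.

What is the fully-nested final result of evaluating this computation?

Working:
throw(2) @ H0 caught ⇒ 17
H1 returns 17
H2 returns [17]
= [17]

Answer: [17]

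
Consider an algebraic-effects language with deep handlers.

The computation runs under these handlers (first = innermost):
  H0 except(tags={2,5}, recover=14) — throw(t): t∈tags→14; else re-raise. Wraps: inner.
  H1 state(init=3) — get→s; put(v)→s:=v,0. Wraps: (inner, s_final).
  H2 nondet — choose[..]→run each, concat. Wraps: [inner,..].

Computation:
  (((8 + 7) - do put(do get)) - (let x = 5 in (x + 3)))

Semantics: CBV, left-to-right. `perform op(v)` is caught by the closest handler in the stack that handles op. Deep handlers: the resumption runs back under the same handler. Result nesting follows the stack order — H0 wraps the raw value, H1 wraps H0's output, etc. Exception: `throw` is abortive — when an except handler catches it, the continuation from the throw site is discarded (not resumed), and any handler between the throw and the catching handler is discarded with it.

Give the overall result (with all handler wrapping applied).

Working:
get @ H1 ⇒ 3
put(3) @ H1 ⇒ s:=3
H0 returns 7
H1 returns (7, 3)
H2 returns [(7, 3)]
= [(7, 3)]

Answer: [(7, 3)]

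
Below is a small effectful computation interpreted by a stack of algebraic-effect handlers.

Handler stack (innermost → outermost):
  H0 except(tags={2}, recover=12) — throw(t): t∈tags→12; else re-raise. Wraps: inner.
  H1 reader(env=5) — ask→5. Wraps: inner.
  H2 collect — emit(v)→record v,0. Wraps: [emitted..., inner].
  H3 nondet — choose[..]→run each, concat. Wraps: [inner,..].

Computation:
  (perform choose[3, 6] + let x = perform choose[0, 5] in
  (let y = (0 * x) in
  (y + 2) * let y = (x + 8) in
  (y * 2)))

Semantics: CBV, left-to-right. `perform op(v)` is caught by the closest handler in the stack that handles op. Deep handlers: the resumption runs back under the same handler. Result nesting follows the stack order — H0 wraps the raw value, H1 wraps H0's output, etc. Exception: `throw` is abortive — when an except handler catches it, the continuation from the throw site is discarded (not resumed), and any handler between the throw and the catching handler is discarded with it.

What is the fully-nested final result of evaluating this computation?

Answer: [[35], [55], [38], [58]]

Working:
choose[3, 6] @ H3
  branch[0] choose=3:
    choose[0, 5] @ H3
      branch[0] choose=0:
        H0 returns 35
        H1 returns 35
        H2 returns [35]
        H3 returns [[35]]
      branch[1] choose=5:
        H0 returns 55
        H1 returns 55
        H2 returns [55]
        H3 returns [[55]]
  branch[1] choose=6:
    choose[0, 5] @ H3
      branch[0] choose=0:
        H0 returns 38
        H1 returns 38
        H2 returns [38]
        H3 returns [[38]]
      branch[1] choose=5:
        H0 returns 58
        H1 returns 58
        H2 returns [58]
        H3 returns [[58]]
= [[35], [55], [38], [58]]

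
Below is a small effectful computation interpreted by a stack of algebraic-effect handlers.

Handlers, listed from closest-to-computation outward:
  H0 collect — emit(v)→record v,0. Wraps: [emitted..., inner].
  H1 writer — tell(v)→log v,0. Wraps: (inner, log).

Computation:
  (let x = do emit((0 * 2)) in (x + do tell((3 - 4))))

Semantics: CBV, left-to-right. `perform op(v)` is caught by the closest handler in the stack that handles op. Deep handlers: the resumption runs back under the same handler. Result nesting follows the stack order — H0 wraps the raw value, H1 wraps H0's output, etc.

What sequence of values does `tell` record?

Answer: (-1)

Working:
emit(0) @ H0 ⇒ out+=0
tell(-1) @ H1 ⇒ log+=-1
H0 returns [0, 0]
H1 returns ([0, 0], (-1))
= ([0, 0], (-1))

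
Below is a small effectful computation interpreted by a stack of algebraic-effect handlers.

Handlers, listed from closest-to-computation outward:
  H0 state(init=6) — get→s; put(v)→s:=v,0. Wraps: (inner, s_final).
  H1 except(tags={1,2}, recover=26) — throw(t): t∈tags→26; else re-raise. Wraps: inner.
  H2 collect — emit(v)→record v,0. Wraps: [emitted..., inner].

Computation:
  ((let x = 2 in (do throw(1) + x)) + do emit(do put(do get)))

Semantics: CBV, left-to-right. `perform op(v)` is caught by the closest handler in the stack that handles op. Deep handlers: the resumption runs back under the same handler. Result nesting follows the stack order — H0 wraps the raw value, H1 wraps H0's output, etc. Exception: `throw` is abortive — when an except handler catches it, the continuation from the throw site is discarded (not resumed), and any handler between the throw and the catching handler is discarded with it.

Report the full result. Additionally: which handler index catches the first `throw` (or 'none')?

Answer: [26] ; first throw caught by: H1

Working:
throw(1) @ H1 caught ⇒ 26
H2 returns [26]
= [26]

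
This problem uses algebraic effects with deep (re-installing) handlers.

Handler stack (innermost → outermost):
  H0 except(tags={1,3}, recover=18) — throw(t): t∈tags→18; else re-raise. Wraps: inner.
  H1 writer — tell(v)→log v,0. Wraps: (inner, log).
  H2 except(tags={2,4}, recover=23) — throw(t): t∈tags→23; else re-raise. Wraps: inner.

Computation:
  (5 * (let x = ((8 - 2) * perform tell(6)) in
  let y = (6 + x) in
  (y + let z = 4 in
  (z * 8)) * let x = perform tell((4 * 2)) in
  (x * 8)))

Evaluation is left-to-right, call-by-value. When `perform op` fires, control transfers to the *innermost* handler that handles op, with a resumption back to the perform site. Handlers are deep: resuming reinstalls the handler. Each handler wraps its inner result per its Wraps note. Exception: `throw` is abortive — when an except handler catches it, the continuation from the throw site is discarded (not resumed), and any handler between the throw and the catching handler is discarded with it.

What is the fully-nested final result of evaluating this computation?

Working:
tell(6) @ H1 ⇒ log+=6
tell(8) @ H1 ⇒ log+=8
H0 returns 0
H1 returns (0, (6, 8))
H2 returns (0, (6, 8))
= (0, (6, 8))

Answer: (0, (6, 8))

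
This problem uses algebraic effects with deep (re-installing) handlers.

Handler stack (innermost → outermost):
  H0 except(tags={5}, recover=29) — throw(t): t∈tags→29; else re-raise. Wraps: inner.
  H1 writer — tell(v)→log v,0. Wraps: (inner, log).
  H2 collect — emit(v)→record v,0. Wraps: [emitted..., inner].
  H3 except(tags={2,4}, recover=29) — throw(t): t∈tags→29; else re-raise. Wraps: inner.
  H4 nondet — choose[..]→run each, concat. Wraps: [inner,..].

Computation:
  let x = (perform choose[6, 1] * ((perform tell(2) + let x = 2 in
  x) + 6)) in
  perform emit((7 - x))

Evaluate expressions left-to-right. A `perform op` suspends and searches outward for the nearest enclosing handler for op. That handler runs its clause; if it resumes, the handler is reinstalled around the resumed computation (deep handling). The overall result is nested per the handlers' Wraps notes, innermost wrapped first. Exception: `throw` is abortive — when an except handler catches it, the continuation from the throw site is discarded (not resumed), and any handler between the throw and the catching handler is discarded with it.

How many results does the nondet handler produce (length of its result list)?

Answer: 2

Step-by-step:
choose[6, 1] @ H4
  branch[0] choose=6:
    tell(2) @ H1 ⇒ log+=2
    emit(-41) @ H2 ⇒ out+=-41
    H0 returns 0
    H1 returns (0, (2))
    H2 returns [-41, (0, (2))]
    H3 returns [-41, (0, (2))]
    H4 returns [[-41, (0, (2))]]
  branch[1] choose=1:
    tell(2) @ H1 ⇒ log+=2
    emit(-1) @ H2 ⇒ out+=-1
    H0 returns 0
    H1 returns (0, (2))
    H2 returns [-1, (0, (2))]
    H3 returns [-1, (0, (2))]
    H4 returns [[-1, (0, (2))]]
= [[-41, (0, (2))], [-1, (0, (2))]]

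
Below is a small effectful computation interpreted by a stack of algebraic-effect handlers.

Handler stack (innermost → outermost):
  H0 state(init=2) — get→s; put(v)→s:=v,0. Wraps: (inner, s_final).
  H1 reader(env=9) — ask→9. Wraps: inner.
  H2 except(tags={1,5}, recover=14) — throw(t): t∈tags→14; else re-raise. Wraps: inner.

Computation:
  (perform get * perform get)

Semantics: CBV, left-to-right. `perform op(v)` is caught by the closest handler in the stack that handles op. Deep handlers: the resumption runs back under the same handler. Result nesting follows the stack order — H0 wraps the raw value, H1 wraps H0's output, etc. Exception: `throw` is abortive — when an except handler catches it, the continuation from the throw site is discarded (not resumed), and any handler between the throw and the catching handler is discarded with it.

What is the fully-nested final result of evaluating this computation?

Step-by-step:
get @ H0 ⇒ 2
get @ H0 ⇒ 2
H0 returns (4, 2)
H1 returns (4, 2)
H2 returns (4, 2)
= (4, 2)

Answer: (4, 2)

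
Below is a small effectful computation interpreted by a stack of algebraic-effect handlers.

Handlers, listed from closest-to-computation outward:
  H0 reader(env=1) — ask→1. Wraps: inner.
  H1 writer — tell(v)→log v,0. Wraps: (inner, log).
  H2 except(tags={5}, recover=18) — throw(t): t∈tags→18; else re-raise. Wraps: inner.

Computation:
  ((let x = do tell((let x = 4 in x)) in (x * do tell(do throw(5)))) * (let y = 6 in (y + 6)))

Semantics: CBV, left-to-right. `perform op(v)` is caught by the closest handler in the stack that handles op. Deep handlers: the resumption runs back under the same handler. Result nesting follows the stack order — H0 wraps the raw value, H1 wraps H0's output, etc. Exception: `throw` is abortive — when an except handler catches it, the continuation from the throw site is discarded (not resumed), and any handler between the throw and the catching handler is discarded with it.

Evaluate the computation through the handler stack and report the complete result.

Answer: 18

Working:
tell(4) @ H1 ⇒ log+=4
throw(5) @ H2 caught ⇒ 18
= 18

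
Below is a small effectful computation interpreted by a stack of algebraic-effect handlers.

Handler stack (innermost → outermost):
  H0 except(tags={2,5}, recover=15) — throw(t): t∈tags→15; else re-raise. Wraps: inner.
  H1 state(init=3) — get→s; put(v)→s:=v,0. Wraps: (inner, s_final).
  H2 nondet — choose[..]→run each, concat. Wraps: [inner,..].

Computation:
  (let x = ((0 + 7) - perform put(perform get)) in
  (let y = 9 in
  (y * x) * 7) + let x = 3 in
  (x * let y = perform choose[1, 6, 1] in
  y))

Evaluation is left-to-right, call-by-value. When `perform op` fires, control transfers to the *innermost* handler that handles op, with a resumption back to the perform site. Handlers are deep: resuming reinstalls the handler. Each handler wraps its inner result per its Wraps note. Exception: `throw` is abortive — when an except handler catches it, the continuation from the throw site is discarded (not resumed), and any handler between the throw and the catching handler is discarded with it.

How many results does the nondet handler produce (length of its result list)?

Answer: 3

Evaluation trace:
get @ H1 ⇒ 3
put(3) @ H1 ⇒ s:=3
choose[1, 6, 1] @ H2
  branch[0] choose=1:
    H0 returns 444
    H1 returns (444, 3)
    H2 returns [(444, 3)]
  branch[1] choose=6:
    H0 returns 459
    H1 returns (459, 3)
    H2 returns [(459, 3)]
  branch[2] choose=1:
    H0 returns 444
    H1 returns (444, 3)
    H2 returns [(444, 3)]
= [(444, 3), (459, 3), (444, 3)]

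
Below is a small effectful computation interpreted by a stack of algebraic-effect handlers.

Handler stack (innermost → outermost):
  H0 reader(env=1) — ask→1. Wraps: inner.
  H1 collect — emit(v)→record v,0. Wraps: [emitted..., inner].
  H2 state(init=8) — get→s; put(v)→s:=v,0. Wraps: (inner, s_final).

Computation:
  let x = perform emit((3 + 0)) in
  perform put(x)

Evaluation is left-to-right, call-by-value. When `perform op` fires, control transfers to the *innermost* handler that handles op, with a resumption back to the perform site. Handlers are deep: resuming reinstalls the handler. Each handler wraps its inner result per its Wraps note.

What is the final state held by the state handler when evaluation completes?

Answer: 0

Evaluation trace:
emit(3) @ H1 ⇒ out+=3
put(0) @ H2 ⇒ s:=0
H0 returns 0
H1 returns [3, 0]
H2 returns ([3, 0], 0)
= ([3, 0], 0)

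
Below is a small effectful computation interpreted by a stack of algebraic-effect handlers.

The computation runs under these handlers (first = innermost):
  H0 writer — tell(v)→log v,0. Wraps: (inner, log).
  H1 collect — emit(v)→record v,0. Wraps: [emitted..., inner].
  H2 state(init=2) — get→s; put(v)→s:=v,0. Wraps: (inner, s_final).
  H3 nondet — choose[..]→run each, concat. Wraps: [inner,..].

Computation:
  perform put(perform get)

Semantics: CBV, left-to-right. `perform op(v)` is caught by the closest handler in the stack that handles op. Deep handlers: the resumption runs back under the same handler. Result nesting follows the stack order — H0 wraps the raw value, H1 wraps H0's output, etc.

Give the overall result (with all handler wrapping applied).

Evaluation trace:
get @ H2 ⇒ 2
put(2) @ H2 ⇒ s:=2
H0 returns (0, ())
H1 returns [(0, ())]
H2 returns ([(0, ())], 2)
H3 returns [([(0, ())], 2)]
= [([(0, ())], 2)]

Answer: [([(0, ())], 2)]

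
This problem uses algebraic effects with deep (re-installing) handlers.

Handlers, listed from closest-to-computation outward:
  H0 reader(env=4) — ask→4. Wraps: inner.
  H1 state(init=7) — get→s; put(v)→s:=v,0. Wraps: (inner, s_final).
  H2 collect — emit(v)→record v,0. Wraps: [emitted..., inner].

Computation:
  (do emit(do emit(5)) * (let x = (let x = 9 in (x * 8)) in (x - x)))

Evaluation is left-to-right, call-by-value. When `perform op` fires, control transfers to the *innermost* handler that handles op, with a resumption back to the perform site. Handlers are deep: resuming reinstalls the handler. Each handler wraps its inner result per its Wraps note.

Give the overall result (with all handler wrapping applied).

Answer: [5, 0, (0, 7)]

Evaluation trace:
emit(5) @ H2 ⇒ out+=5
emit(0) @ H2 ⇒ out+=0
H0 returns 0
H1 returns (0, 7)
H2 returns [5, 0, (0, 7)]
= [5, 0, (0, 7)]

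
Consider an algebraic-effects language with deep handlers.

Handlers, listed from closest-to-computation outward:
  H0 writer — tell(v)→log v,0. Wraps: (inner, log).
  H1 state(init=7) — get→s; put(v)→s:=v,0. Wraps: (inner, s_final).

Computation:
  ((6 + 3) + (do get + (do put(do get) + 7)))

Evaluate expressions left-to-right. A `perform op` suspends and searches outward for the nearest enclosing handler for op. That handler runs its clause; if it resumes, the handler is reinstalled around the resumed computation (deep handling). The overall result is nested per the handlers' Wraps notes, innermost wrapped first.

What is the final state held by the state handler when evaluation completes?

Answer: 7

Step-by-step:
get @ H1 ⇒ 7
get @ H1 ⇒ 7
put(7) @ H1 ⇒ s:=7
H0 returns (23, ())
H1 returns ((23, ()), 7)
= ((23, ()), 7)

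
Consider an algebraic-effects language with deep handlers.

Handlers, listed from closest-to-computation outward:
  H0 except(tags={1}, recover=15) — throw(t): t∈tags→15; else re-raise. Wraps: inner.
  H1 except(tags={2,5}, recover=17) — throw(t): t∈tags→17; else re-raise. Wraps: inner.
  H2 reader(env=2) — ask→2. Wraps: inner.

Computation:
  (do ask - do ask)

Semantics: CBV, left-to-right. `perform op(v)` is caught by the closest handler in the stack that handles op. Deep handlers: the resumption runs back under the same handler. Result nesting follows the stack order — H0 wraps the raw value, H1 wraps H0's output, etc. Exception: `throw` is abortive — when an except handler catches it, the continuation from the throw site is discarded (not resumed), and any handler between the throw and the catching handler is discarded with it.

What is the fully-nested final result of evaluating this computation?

Step-by-step:
ask @ H2 ⇒ 2
ask @ H2 ⇒ 2
H0 returns 0
H1 returns 0
H2 returns 0
= 0

Answer: 0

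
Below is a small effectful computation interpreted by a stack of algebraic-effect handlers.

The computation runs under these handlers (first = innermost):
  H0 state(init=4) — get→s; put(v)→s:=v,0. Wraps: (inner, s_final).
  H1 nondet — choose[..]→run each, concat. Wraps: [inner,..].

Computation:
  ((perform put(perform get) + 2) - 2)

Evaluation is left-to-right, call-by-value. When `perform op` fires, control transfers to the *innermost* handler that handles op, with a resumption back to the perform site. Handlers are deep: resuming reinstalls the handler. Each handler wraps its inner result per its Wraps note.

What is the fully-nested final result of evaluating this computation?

Step-by-step:
get @ H0 ⇒ 4
put(4) @ H0 ⇒ s:=4
H0 returns (0, 4)
H1 returns [(0, 4)]
= [(0, 4)]

Answer: [(0, 4)]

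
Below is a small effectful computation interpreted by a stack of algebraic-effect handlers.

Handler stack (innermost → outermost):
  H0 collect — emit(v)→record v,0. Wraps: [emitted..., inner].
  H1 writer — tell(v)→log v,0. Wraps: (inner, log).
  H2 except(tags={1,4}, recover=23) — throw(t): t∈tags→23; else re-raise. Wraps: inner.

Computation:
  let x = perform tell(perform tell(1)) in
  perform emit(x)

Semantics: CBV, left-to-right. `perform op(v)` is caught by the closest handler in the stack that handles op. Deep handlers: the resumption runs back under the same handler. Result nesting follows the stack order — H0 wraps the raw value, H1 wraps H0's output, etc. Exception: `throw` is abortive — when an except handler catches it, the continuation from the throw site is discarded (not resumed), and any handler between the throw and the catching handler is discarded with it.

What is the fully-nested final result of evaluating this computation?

Step-by-step:
tell(1) @ H1 ⇒ log+=1
tell(0) @ H1 ⇒ log+=0
emit(0) @ H0 ⇒ out+=0
H0 returns [0, 0]
H1 returns ([0, 0], (1, 0))
H2 returns ([0, 0], (1, 0))
= ([0, 0], (1, 0))

Answer: ([0, 0], (1, 0))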